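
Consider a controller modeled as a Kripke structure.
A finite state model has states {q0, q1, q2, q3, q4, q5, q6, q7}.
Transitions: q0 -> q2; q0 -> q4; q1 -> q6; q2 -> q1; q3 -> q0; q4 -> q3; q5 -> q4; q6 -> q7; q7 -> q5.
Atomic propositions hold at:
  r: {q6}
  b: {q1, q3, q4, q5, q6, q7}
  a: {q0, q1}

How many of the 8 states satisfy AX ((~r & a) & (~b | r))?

1

Sat(~r) = {q0, q1, q2, q3, q4, q5, q7}
Sat(~r & a) = {q0, q1}
Sat(~b) = {q0, q2}
Sat(~b | r) = {q0, q2, q6}
Sat((~r & a) & (~b | r)) = {q0}
Sat(AX ((~r & a) & (~b | r))) = {s : every successor in {q0}} = {q3}
|Sat(AX ((~r & a) & (~b | r)))| = |{q3}| = 1.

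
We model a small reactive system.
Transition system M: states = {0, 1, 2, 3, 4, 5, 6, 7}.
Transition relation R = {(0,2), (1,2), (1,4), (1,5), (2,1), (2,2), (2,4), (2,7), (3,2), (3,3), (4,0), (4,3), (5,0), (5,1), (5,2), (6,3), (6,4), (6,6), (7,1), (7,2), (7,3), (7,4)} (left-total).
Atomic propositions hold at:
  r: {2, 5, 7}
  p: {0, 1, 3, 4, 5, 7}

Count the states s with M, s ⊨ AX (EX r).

Sat(EX r) = {s : some successor in {2, 5, 7}} = {0, 1, 2, 3, 5, 7}
Sat(AX (EX r)) = {s : every successor in {0, 1, 2, 3, 5, 7}} = {0, 3, 4, 5}
|Sat(AX (EX r))| = |{0, 3, 4, 5}| = 4.

4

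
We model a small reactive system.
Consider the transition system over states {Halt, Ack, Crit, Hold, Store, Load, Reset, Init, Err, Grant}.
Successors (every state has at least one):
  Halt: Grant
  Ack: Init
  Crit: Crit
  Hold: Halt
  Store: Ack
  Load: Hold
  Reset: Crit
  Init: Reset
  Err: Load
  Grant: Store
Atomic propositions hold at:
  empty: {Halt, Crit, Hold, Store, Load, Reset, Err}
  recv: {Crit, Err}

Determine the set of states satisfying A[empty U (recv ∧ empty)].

Sat(recv ∧ empty) = {Crit, Err}
A[empty U (recv ∧ empty)]: least fixpoint, start Z0 = Sat((recv ∧ empty)) = {Crit, Err}, add states in Sat(empty) with every successor in Z. Z1 = {Crit, Reset, Err}; fixed.
Sat(A[empty U (recv ∧ empty)]) = {Crit, Reset, Err}

{Crit, Reset, Err}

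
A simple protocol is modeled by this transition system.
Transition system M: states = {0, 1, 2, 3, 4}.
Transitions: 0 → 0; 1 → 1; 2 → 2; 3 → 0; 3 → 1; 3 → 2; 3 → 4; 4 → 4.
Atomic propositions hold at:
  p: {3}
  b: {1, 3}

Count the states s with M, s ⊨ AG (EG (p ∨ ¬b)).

Sat(¬b) = {0, 2, 4}
Sat(p ∨ ¬b) = {0, 2, 3, 4}
EG (p ∨ ¬b): greatest fixpoint, start Z0 = {0, 2, 3, 4}, keep only states in Sat with some successor in Z. Already a fixed point.
Sat(EG (p ∨ ¬b)) = {0, 2, 3, 4}
AG (EG (p ∨ ¬b)): greatest fixpoint, start Z0 = {0, 2, 3, 4}, keep only states in Sat with every successor in Z. Z1 = {0, 2, 4}; fixed.
Sat(AG (EG (p ∨ ¬b))) = {0, 2, 4}
|Sat(AG (EG (p ∨ ¬b)))| = |{0, 2, 4}| = 3.

3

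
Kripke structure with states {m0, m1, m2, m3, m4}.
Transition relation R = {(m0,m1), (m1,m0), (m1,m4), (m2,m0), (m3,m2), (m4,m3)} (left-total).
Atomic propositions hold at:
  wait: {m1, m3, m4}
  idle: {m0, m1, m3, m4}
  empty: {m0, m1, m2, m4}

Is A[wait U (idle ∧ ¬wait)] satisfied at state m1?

Sat(¬wait) = {m0, m2}
Sat(idle ∧ ¬wait) = {m0}
A[wait U (idle ∧ ¬wait)]: least fixpoint, start Z0 = Sat((idle ∧ ¬wait)) = {m0}, add states in Sat(wait) with every successor in Z. Already a fixed point.
Sat(A[wait U (idle ∧ ¬wait)]) = {m0}
m1 ∉ Sat(A[wait U (idle ∧ ¬wait)]) = {m0}, so the formula does not hold at m1.

No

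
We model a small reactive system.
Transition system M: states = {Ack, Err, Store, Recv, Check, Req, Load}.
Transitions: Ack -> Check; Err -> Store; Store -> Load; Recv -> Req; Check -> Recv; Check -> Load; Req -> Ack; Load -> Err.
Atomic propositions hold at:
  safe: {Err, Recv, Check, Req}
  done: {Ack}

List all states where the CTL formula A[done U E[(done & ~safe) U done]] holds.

Sat(~safe) = {Ack, Store, Load}
Sat(done & ~safe) = {Ack}
E[(done & ~safe) U done]: least fixpoint, start Z0 = Sat(done) = {Ack}, add states in Sat(done & ~safe) with some successor in Z. Already a fixed point.
Sat(E[(done & ~safe) U done]) = {Ack}
A[done U E[(done & ~safe) U done]]: least fixpoint, start Z0 = Sat(E[(done & ~safe) U done]) = {Ack}, add states in Sat(done) with every successor in Z. Already a fixed point.
Sat(A[done U E[(done & ~safe) U done]]) = {Ack}

{Ack}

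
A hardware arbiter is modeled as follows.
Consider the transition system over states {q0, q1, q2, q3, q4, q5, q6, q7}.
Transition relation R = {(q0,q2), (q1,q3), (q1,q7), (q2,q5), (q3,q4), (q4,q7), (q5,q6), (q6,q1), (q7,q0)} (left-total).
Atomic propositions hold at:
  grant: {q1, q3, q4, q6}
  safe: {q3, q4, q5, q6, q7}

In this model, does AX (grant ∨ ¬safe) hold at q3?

Sat(¬safe) = {q0, q1, q2}
Sat(grant ∨ ¬safe) = {q0, q1, q2, q3, q4, q6}
Sat(AX (grant ∨ ¬safe)) = {s : every successor in {q0, q1, q2, q3, q4, q6}} = {q0, q3, q5, q6, q7}
q3 ∈ Sat(AX (grant ∨ ¬safe)) = {q0, q3, q5, q6, q7}, so the formula holds at q3.

Yes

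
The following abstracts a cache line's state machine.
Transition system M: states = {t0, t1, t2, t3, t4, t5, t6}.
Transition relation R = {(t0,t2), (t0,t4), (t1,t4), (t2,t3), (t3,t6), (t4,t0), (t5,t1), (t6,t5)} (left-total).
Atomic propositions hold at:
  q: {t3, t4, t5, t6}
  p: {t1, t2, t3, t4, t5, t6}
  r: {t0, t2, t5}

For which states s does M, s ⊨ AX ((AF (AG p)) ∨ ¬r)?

AG p: greatest fixpoint, start Z0 = {t1, t2, t3, t4, t5, t6}, keep only states in Sat with every successor in Z. Z1 = {t1, t2, t3, t5, t6}; Z2 = {t2, t3, t5, t6}; Z3 = {t2, t3, t6}; Z4 = {t2, t3}; Z5 = {t2}; Z6 = ∅; fixed.
Sat(AG p) = ∅
AF (AG p): least fixpoint, start Z0 = ∅, add states with every successor in Z. Already a fixed point.
Sat(AF (AG p)) = ∅
Sat(¬r) = {t1, t3, t4, t6}
Sat((AF (AG p)) ∨ ¬r) = {t1, t3, t4, t6}
Sat(AX ((AF (AG p)) ∨ ¬r)) = {s : every successor in {t1, t3, t4, t6}} = {t1, t2, t3, t5}

{t1, t2, t3, t5}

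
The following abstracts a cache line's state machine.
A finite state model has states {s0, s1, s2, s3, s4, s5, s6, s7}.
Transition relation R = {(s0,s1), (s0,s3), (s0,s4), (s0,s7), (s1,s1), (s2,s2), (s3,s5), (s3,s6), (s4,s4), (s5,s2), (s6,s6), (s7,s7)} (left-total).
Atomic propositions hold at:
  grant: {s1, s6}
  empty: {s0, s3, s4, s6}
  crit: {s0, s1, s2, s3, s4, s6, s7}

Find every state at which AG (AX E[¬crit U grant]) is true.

{s1, s6}

Sat(¬crit) = {s5}
E[¬crit U grant]: least fixpoint, start Z0 = Sat(grant) = {s1, s6}, add states in Sat(¬crit) with some successor in Z. Already a fixed point.
Sat(E[¬crit U grant]) = {s1, s6}
Sat(AX E[¬crit U grant]) = {s : every successor in {s1, s6}} = {s1, s6}
AG (AX E[¬crit U grant]): greatest fixpoint, start Z0 = {s1, s6}, keep only states in Sat with every successor in Z. Already a fixed point.
Sat(AG (AX E[¬crit U grant])) = {s1, s6}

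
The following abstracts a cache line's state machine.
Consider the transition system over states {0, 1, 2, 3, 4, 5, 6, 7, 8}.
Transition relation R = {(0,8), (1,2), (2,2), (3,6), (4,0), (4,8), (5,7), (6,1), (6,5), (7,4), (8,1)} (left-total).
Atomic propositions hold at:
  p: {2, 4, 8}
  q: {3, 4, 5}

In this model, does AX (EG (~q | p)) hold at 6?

No

Sat(~q) = {0, 1, 2, 6, 7, 8}
Sat(~q | p) = {0, 1, 2, 4, 6, 7, 8}
EG (~q | p): greatest fixpoint, start Z0 = {0, 1, 2, 4, 6, 7, 8}, keep only states in Sat with some successor in Z. Already a fixed point.
Sat(EG (~q | p)) = {0, 1, 2, 4, 6, 7, 8}
Sat(AX (EG (~q | p))) = {s : every successor in {0, 1, 2, 4, 6, 7, 8}} = {0, 1, 2, 3, 4, 5, 7, 8}
6 ∉ Sat(AX (EG (~q | p))) = {0, 1, 2, 3, 4, 5, 7, 8}, so the formula does not hold at 6.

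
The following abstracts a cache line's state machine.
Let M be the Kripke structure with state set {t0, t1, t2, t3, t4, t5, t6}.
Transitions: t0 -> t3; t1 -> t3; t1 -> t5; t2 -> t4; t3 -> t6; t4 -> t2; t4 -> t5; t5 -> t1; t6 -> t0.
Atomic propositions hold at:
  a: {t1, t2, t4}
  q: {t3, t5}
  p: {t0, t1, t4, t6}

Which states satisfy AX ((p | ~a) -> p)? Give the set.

Sat(~a) = {t0, t3, t5, t6}
Sat(p | ~a) = {t0, t1, t3, t4, t5, t6}
Sat((p | ~a) -> p) = {t0, t1, t2, t4, t6}
Sat(AX ((p | ~a) -> p)) = {s : every successor in {t0, t1, t2, t4, t6}} = {t2, t3, t5, t6}

{t2, t3, t5, t6}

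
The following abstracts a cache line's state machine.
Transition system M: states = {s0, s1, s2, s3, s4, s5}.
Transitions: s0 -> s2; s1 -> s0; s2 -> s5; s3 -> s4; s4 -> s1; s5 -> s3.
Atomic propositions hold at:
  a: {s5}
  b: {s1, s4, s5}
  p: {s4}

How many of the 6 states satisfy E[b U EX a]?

Sat(EX a) = {s : some successor in {s5}} = {s2}
E[b U EX a]: least fixpoint, start Z0 = Sat(EX a) = {s2}, add states in Sat(b) with some successor in Z. Already a fixed point.
Sat(E[b U EX a]) = {s2}
|Sat(E[b U EX a])| = |{s2}| = 1.

1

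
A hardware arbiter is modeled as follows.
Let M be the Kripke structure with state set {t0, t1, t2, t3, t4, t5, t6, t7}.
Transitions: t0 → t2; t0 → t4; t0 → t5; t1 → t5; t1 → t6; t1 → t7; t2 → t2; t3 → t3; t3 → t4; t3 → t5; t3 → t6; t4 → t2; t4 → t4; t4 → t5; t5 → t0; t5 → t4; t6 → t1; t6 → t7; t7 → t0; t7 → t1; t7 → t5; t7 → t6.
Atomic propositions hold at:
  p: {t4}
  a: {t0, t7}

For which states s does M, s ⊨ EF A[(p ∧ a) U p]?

{t0, t1, t3, t4, t5, t6, t7}

Sat(p ∧ a) = ∅
A[(p ∧ a) U p]: least fixpoint, start Z0 = Sat(p) = {t4}, add states in Sat(p ∧ a) with every successor in Z. Already a fixed point.
Sat(A[(p ∧ a) U p]) = {t4}
EF A[(p ∧ a) U p]: least fixpoint, start Z0 = {t4}, add states with some successor in Z. Z1 = {t0, t3, t4, t5}; Z2 = {t0, t1, t3, t4, t5, t7}; Z3 = {t0, t1, t3, t4, t5, t6, t7}; fixed.
Sat(EF A[(p ∧ a) U p]) = {t0, t1, t3, t4, t5, t6, t7}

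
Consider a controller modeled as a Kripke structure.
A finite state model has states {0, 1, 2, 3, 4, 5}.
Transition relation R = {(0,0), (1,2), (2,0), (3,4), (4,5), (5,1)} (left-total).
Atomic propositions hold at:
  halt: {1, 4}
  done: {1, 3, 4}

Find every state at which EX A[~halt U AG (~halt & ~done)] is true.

Sat(~halt) = {0, 2, 3, 5}
Sat(~done) = {0, 2, 5}
Sat(~halt & ~done) = {0, 2, 5}
AG (~halt & ~done): greatest fixpoint, start Z0 = {0, 2, 5}, keep only states in Sat with every successor in Z. Z1 = {0, 2}; fixed.
Sat(AG (~halt & ~done)) = {0, 2}
A[~halt U AG (~halt & ~done)]: least fixpoint, start Z0 = Sat(AG (~halt & ~done)) = {0, 2}, add states in Sat(~halt) with every successor in Z. Already a fixed point.
Sat(A[~halt U AG (~halt & ~done)]) = {0, 2}
Sat(EX A[~halt U AG (~halt & ~done)]) = {s : some successor in {0, 2}} = {0, 1, 2}

{0, 1, 2}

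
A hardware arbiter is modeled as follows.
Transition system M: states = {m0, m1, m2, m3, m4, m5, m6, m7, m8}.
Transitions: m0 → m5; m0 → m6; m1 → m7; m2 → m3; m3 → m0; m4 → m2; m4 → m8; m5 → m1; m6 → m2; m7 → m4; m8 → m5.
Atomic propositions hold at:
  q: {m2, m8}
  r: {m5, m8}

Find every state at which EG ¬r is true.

Sat(¬r) = {m0, m1, m2, m3, m4, m6, m7}
EG ¬r: greatest fixpoint, start Z0 = {m0, m1, m2, m3, m4, m6, m7}, keep only states in Sat with some successor in Z. Already a fixed point.
Sat(EG ¬r) = {m0, m1, m2, m3, m4, m6, m7}

{m0, m1, m2, m3, m4, m6, m7}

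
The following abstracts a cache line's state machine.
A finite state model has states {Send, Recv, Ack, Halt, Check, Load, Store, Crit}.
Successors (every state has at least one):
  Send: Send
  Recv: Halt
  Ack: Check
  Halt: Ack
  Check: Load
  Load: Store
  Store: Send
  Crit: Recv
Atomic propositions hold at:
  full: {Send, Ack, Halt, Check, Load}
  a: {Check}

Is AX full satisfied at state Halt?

Yes

Sat(AX full) = {s : every successor in {Send, Ack, Halt, Check, Load}} = {Send, Recv, Ack, Halt, Check, Store}
Halt ∈ Sat(AX full) = {Send, Recv, Ack, Halt, Check, Store}, so the formula holds at Halt.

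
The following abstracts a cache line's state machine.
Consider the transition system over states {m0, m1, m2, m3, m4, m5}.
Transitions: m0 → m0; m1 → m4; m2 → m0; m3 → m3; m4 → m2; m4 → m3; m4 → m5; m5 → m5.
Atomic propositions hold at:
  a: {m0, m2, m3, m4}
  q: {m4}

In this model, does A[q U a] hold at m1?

No

A[q U a]: least fixpoint, start Z0 = Sat(a) = {m0, m2, m3, m4}, add states in Sat(q) with every successor in Z. Already a fixed point.
Sat(A[q U a]) = {m0, m2, m3, m4}
m1 ∉ Sat(A[q U a]) = {m0, m2, m3, m4}, so the formula does not hold at m1.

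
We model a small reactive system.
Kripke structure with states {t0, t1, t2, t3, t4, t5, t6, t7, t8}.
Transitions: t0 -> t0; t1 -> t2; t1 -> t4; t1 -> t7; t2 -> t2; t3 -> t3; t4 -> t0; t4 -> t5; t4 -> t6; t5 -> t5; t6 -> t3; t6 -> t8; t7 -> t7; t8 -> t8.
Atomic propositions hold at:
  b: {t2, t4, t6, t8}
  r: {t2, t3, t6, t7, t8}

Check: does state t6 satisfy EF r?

EF r: least fixpoint, start Z0 = {t2, t3, t6, t7, t8}, add states with some successor in Z. Z1 = {t1, t2, t3, t4, t6, t7, t8}; fixed.
Sat(EF r) = {t1, t2, t3, t4, t6, t7, t8}
t6 ∈ Sat(EF r) = {t1, t2, t3, t4, t6, t7, t8}, so the formula holds at t6.

Yes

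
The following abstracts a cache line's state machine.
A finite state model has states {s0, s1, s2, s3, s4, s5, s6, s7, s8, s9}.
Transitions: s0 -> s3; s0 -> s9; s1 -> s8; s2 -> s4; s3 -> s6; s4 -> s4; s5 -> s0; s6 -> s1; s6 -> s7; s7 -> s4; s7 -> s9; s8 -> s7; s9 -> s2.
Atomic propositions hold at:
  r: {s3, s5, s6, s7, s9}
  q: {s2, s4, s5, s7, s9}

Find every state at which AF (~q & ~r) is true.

Sat(~q) = {s0, s1, s3, s6, s8}
Sat(~r) = {s0, s1, s2, s4, s8}
Sat(~q & ~r) = {s0, s1, s8}
AF (~q & ~r): least fixpoint, start Z0 = {s0, s1, s8}, add states with every successor in Z. Z1 = {s0, s1, s5, s8}; fixed.
Sat(AF (~q & ~r)) = {s0, s1, s5, s8}

{s0, s1, s5, s8}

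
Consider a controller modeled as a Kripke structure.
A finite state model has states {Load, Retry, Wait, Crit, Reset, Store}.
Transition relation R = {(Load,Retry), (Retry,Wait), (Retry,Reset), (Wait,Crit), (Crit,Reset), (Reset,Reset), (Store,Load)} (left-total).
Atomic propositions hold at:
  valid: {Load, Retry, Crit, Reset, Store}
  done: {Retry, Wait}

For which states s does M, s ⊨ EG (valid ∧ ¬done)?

Sat(¬done) = {Load, Crit, Reset, Store}
Sat(valid ∧ ¬done) = {Load, Crit, Reset, Store}
EG (valid ∧ ¬done): greatest fixpoint, start Z0 = {Load, Crit, Reset, Store}, keep only states in Sat with some successor in Z. Z1 = {Crit, Reset, Store}; Z2 = {Crit, Reset}; fixed.
Sat(EG (valid ∧ ¬done)) = {Crit, Reset}

{Crit, Reset}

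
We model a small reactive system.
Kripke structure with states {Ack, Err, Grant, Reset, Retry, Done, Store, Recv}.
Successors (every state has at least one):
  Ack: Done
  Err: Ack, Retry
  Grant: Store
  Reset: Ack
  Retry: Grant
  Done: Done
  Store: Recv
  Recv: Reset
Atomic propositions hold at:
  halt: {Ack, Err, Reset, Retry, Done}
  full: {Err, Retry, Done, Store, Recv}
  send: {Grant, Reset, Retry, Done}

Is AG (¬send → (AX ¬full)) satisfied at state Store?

No

Sat(¬send) = {Ack, Err, Store, Recv}
Sat(¬full) = {Ack, Grant, Reset}
Sat(AX ¬full) = {s : every successor in {Ack, Grant, Reset}} = {Reset, Retry, Recv}
Sat(¬send → (AX ¬full)) = {Grant, Reset, Retry, Done, Recv}
AG (¬send → (AX ¬full)): greatest fixpoint, start Z0 = {Grant, Reset, Retry, Done, Recv}, keep only states in Sat with every successor in Z. Z1 = {Retry, Done, Recv}; Z2 = {Done}; fixed.
Sat(AG (¬send → (AX ¬full))) = {Done}
Store ∉ Sat(AG (¬send → (AX ¬full))) = {Done}, so the formula does not hold at Store.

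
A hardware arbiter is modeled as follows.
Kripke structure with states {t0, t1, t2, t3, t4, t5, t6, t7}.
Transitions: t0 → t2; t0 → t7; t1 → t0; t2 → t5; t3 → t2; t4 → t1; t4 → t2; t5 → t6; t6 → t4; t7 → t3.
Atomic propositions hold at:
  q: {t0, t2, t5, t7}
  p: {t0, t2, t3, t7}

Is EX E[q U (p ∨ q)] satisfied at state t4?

Sat(p ∨ q) = {t0, t2, t3, t5, t7}
E[q U (p ∨ q)]: least fixpoint, start Z0 = Sat((p ∨ q)) = {t0, t2, t3, t5, t7}, add states in Sat(q) with some successor in Z. Already a fixed point.
Sat(E[q U (p ∨ q)]) = {t0, t2, t3, t5, t7}
Sat(EX E[q U (p ∨ q)]) = {s : some successor in {t0, t2, t3, t5, t7}} = {t0, t1, t2, t3, t4, t7}
t4 ∈ Sat(EX E[q U (p ∨ q)]) = {t0, t1, t2, t3, t4, t7}, so the formula holds at t4.

Yes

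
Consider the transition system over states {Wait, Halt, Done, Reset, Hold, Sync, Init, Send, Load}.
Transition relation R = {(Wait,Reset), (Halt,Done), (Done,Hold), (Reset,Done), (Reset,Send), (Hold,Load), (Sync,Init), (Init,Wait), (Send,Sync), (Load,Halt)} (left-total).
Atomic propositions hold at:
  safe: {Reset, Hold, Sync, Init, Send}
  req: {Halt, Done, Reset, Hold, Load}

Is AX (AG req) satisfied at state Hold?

Yes

AG req: greatest fixpoint, start Z0 = {Halt, Done, Reset, Hold, Load}, keep only states in Sat with every successor in Z. Z1 = {Halt, Done, Hold, Load}; fixed.
Sat(AG req) = {Halt, Done, Hold, Load}
Sat(AX (AG req)) = {s : every successor in {Halt, Done, Hold, Load}} = {Halt, Done, Hold, Load}
Hold ∈ Sat(AX (AG req)) = {Halt, Done, Hold, Load}, so the formula holds at Hold.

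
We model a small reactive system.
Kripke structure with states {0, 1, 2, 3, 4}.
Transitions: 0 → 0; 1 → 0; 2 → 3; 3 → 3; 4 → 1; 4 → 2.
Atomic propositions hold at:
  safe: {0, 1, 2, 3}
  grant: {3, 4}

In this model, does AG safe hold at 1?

Yes

AG safe: greatest fixpoint, start Z0 = {0, 1, 2, 3}, keep only states in Sat with every successor in Z. Already a fixed point.
Sat(AG safe) = {0, 1, 2, 3}
1 ∈ Sat(AG safe) = {0, 1, 2, 3}, so the formula holds at 1.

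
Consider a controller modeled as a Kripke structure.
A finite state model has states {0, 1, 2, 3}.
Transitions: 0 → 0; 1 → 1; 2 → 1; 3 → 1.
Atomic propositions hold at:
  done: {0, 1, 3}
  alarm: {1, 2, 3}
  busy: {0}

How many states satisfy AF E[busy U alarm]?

3

E[busy U alarm]: least fixpoint, start Z0 = Sat(alarm) = {1, 2, 3}, add states in Sat(busy) with some successor in Z. Already a fixed point.
Sat(E[busy U alarm]) = {1, 2, 3}
AF E[busy U alarm]: least fixpoint, start Z0 = {1, 2, 3}, add states with every successor in Z. Already a fixed point.
Sat(AF E[busy U alarm]) = {1, 2, 3}
|Sat(AF E[busy U alarm])| = |{1, 2, 3}| = 3.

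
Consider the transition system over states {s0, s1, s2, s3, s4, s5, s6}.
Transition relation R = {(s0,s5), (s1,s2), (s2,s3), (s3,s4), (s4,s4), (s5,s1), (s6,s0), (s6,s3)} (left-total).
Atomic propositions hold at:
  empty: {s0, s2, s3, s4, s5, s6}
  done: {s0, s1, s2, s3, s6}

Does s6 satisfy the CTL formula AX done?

Yes

Sat(AX done) = {s : every successor in {s0, s1, s2, s3, s6}} = {s1, s2, s5, s6}
s6 ∈ Sat(AX done) = {s1, s2, s5, s6}, so the formula holds at s6.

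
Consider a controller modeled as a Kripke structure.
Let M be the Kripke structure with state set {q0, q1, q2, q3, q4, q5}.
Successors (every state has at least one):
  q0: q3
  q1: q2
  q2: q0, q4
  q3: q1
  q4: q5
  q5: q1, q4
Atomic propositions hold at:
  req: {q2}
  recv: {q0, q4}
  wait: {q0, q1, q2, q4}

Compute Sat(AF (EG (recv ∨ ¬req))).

Sat(¬req) = {q0, q1, q3, q4, q5}
Sat(recv ∨ ¬req) = {q0, q1, q3, q4, q5}
EG (recv ∨ ¬req): greatest fixpoint, start Z0 = {q0, q1, q3, q4, q5}, keep only states in Sat with some successor in Z. Z1 = {q0, q3, q4, q5}; Z2 = {q0, q4, q5}; Z3 = {q4, q5}; fixed.
Sat(EG (recv ∨ ¬req)) = {q4, q5}
AF (EG (recv ∨ ¬req)): least fixpoint, start Z0 = {q4, q5}, add states with every successor in Z. Already a fixed point.
Sat(AF (EG (recv ∨ ¬req))) = {q4, q5}

{q4, q5}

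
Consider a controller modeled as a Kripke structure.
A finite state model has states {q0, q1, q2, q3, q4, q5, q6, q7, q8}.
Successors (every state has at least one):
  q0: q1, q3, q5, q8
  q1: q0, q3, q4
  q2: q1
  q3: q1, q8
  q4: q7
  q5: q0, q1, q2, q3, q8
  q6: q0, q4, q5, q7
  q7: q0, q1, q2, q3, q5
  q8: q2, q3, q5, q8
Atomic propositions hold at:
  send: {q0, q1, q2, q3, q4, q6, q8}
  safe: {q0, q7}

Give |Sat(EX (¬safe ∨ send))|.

8

Sat(¬safe) = {q1, q2, q3, q4, q5, q6, q8}
Sat(¬safe ∨ send) = {q0, q1, q2, q3, q4, q5, q6, q8}
Sat(EX (¬safe ∨ send)) = {s : some successor in {q0, q1, q2, q3, q4, q5, q6, q8}} = {q0, q1, q2, q3, q5, q6, q7, q8}
|Sat(EX (¬safe ∨ send))| = |{q0, q1, q2, q3, q5, q6, q7, q8}| = 8.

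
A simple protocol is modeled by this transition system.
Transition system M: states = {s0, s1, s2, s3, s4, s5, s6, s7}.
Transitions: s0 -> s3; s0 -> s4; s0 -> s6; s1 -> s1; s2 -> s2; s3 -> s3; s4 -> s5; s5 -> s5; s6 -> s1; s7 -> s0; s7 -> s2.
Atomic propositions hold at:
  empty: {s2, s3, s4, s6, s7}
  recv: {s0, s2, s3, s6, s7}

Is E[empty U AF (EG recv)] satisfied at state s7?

Yes

EG recv: greatest fixpoint, start Z0 = {s0, s2, s3, s6, s7}, keep only states in Sat with some successor in Z. Z1 = {s0, s2, s3, s7}; fixed.
Sat(EG recv) = {s0, s2, s3, s7}
AF (EG recv): least fixpoint, start Z0 = {s0, s2, s3, s7}, add states with every successor in Z. Already a fixed point.
Sat(AF (EG recv)) = {s0, s2, s3, s7}
E[empty U AF (EG recv)]: least fixpoint, start Z0 = Sat(AF (EG recv)) = {s0, s2, s3, s7}, add states in Sat(empty) with some successor in Z. Already a fixed point.
Sat(E[empty U AF (EG recv)]) = {s0, s2, s3, s7}
s7 ∈ Sat(E[empty U AF (EG recv)]) = {s0, s2, s3, s7}, so the formula holds at s7.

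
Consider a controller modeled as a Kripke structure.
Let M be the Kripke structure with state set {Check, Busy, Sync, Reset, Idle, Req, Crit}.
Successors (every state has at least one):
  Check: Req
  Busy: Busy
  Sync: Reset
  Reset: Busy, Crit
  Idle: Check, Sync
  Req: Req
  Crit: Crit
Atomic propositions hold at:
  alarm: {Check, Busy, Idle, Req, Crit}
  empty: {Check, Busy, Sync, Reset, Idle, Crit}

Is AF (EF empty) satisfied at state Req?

No

EF empty: least fixpoint, start Z0 = {Check, Busy, Sync, Reset, Idle, Crit}, add states with some successor in Z. Already a fixed point.
Sat(EF empty) = {Check, Busy, Sync, Reset, Idle, Crit}
AF (EF empty): least fixpoint, start Z0 = {Check, Busy, Sync, Reset, Idle, Crit}, add states with every successor in Z. Already a fixed point.
Sat(AF (EF empty)) = {Check, Busy, Sync, Reset, Idle, Crit}
Req ∉ Sat(AF (EF empty)) = {Check, Busy, Sync, Reset, Idle, Crit}, so the formula does not hold at Req.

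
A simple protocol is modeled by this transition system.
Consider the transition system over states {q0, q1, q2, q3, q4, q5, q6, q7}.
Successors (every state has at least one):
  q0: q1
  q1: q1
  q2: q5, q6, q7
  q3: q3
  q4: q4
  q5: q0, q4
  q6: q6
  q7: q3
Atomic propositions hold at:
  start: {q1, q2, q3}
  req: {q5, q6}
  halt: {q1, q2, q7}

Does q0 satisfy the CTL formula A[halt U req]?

No

A[halt U req]: least fixpoint, start Z0 = Sat(req) = {q5, q6}, add states in Sat(halt) with every successor in Z. Already a fixed point.
Sat(A[halt U req]) = {q5, q6}
q0 ∉ Sat(A[halt U req]) = {q5, q6}, so the formula does not hold at q0.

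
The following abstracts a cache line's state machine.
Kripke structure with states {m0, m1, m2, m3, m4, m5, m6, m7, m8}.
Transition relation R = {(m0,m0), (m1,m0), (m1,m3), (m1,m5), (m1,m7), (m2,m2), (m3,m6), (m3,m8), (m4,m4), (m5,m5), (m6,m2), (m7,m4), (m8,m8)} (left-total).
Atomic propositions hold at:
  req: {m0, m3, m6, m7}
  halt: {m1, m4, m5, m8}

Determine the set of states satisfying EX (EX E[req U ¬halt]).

Sat(¬halt) = {m0, m2, m3, m6, m7}
E[req U ¬halt]: least fixpoint, start Z0 = Sat(¬halt) = {m0, m2, m3, m6, m7}, add states in Sat(req) with some successor in Z. Already a fixed point.
Sat(E[req U ¬halt]) = {m0, m2, m3, m6, m7}
Sat(EX E[req U ¬halt]) = {s : some successor in {m0, m2, m3, m6, m7}} = {m0, m1, m2, m3, m6}
Sat(EX (EX E[req U ¬halt])) = {s : some successor in {m0, m1, m2, m3, m6}} = {m0, m1, m2, m3, m6}

{m0, m1, m2, m3, m6}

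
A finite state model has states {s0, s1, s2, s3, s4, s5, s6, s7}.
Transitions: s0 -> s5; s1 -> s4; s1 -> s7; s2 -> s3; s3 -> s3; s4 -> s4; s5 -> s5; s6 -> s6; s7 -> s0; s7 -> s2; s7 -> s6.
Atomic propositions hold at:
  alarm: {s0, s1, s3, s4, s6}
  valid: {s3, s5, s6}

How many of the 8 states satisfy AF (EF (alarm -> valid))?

7

Sat(alarm -> valid) = {s2, s3, s5, s6, s7}
EF (alarm -> valid): least fixpoint, start Z0 = {s2, s3, s5, s6, s7}, add states with some successor in Z. Z1 = {s0, s1, s2, s3, s5, s6, s7}; fixed.
Sat(EF (alarm -> valid)) = {s0, s1, s2, s3, s5, s6, s7}
AF (EF (alarm -> valid)): least fixpoint, start Z0 = {s0, s1, s2, s3, s5, s6, s7}, add states with every successor in Z. Already a fixed point.
Sat(AF (EF (alarm -> valid))) = {s0, s1, s2, s3, s5, s6, s7}
|Sat(AF (EF (alarm -> valid)))| = |{s0, s1, s2, s3, s5, s6, s7}| = 7.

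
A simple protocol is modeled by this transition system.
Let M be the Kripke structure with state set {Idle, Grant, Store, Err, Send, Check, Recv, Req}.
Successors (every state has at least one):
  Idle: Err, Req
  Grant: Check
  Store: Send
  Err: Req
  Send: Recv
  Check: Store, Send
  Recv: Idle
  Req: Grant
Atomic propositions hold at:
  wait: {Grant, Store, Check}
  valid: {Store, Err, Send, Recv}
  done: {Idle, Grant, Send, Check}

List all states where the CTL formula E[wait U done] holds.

E[wait U done]: least fixpoint, start Z0 = Sat(done) = {Idle, Grant, Send, Check}, add states in Sat(wait) with some successor in Z. Z1 = {Idle, Grant, Store, Send, Check}; fixed.
Sat(E[wait U done]) = {Idle, Grant, Store, Send, Check}

{Idle, Grant, Store, Send, Check}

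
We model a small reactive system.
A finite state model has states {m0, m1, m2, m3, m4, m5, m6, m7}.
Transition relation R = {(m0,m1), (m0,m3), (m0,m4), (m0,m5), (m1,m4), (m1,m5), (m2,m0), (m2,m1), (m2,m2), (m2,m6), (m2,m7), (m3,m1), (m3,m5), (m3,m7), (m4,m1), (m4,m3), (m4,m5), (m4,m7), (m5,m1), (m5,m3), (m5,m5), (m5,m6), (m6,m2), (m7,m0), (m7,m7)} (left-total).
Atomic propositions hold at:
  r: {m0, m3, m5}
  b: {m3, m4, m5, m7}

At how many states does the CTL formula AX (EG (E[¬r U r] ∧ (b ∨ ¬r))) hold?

6

Sat(¬r) = {m1, m2, m4, m6, m7}
E[¬r U r]: least fixpoint, start Z0 = Sat(r) = {m0, m3, m5}, add states in Sat(¬r) with some successor in Z. Z1 = {m0, m1, m2, m3, m4, m5, m7}; Z2 = {m0, m1, m2, m3, m4, m5, m6, m7}; fixed.
Sat(E[¬r U r]) = {m0, m1, m2, m3, m4, m5, m6, m7}
Sat(b ∨ ¬r) = {m1, m2, m3, m4, m5, m6, m7}
Sat(E[¬r U r] ∧ (b ∨ ¬r)) = {m1, m2, m3, m4, m5, m6, m7}
EG (E[¬r U r] ∧ (b ∨ ¬r)): greatest fixpoint, start Z0 = {m1, m2, m3, m4, m5, m6, m7}, keep only states in Sat with some successor in Z. Already a fixed point.
Sat(EG (E[¬r U r] ∧ (b ∨ ¬r))) = {m1, m2, m3, m4, m5, m6, m7}
Sat(AX (EG (E[¬r U r] ∧ (b ∨ ¬r)))) = {s : every successor in {m1, m2, m3, m4, m5, m6, m7}} = {m0, m1, m3, m4, m5, m6}
|Sat(AX (EG (E[¬r U r] ∧ (b ∨ ¬r))))| = |{m0, m1, m3, m4, m5, m6}| = 6.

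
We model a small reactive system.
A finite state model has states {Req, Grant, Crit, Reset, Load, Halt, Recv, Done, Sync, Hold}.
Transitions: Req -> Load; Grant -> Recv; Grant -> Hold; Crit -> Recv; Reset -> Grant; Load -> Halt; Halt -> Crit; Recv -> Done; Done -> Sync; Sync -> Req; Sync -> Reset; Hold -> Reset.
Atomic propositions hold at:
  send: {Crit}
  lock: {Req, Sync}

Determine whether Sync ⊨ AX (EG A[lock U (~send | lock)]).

Sat(~send) = {Req, Grant, Reset, Load, Halt, Recv, Done, Sync, Hold}
Sat(~send | lock) = {Req, Grant, Reset, Load, Halt, Recv, Done, Sync, Hold}
A[lock U (~send | lock)]: least fixpoint, start Z0 = Sat((~send | lock)) = {Req, Grant, Reset, Load, Halt, Recv, Done, Sync, Hold}, add states in Sat(lock) with every successor in Z. Already a fixed point.
Sat(A[lock U (~send | lock)]) = {Req, Grant, Reset, Load, Halt, Recv, Done, Sync, Hold}
EG A[lock U (~send | lock)]: greatest fixpoint, start Z0 = {Req, Grant, Reset, Load, Halt, Recv, Done, Sync, Hold}, keep only states in Sat with some successor in Z. Z1 = {Req, Grant, Reset, Load, Recv, Done, Sync, Hold}; Z2 = {Req, Grant, Reset, Recv, Done, Sync, Hold}; Z3 = {Grant, Reset, Recv, Done, Sync, Hold}; fixed.
Sat(EG A[lock U (~send | lock)]) = {Grant, Reset, Recv, Done, Sync, Hold}
Sat(AX (EG A[lock U (~send | lock)])) = {s : every successor in {Grant, Reset, Recv, Done, Sync, Hold}} = {Grant, Crit, Reset, Recv, Done, Hold}
Sync ∉ Sat(AX (EG A[lock U (~send | lock)])) = {Grant, Crit, Reset, Recv, Done, Hold}, so the formula does not hold at Sync.

No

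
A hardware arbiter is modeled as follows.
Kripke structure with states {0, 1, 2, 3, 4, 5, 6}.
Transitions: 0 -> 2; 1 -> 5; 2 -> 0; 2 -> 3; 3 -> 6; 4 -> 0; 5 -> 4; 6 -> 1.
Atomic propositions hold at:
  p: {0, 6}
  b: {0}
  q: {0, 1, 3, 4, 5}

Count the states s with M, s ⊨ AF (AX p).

Sat(AX p) = {s : every successor in {0, 6}} = {3, 4}
AF (AX p): least fixpoint, start Z0 = {3, 4}, add states with every successor in Z. Z1 = {3, 4, 5}; Z2 = {1, 3, 4, 5}; Z3 = {1, 3, 4, 5, 6}; fixed.
Sat(AF (AX p)) = {1, 3, 4, 5, 6}
|Sat(AF (AX p))| = |{1, 3, 4, 5, 6}| = 5.

5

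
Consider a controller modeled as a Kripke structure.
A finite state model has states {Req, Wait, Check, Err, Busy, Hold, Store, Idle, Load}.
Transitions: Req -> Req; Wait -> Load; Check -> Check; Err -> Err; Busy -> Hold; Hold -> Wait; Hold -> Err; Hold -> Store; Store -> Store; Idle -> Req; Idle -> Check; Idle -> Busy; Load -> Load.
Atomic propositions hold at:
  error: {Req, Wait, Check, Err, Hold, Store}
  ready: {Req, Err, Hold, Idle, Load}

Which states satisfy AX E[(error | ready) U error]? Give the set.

Sat(error | ready) = {Req, Wait, Check, Err, Hold, Store, Idle, Load}
E[(error | ready) U error]: least fixpoint, start Z0 = Sat(error) = {Req, Wait, Check, Err, Hold, Store}, add states in Sat(error | ready) with some successor in Z. Z1 = {Req, Wait, Check, Err, Hold, Store, Idle}; fixed.
Sat(E[(error | ready) U error]) = {Req, Wait, Check, Err, Hold, Store, Idle}
Sat(AX E[(error | ready) U error]) = {s : every successor in {Req, Wait, Check, Err, Hold, Store, Idle}} = {Req, Check, Err, Busy, Hold, Store}

{Req, Check, Err, Busy, Hold, Store}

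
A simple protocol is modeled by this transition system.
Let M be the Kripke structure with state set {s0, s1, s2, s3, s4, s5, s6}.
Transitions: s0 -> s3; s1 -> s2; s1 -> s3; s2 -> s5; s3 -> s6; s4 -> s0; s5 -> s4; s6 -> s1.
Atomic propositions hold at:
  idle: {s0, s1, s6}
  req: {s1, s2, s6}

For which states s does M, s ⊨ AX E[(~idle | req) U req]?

Sat(~idle) = {s2, s3, s4, s5}
Sat(~idle | req) = {s1, s2, s3, s4, s5, s6}
E[(~idle | req) U req]: least fixpoint, start Z0 = Sat(req) = {s1, s2, s6}, add states in Sat(~idle | req) with some successor in Z. Z1 = {s1, s2, s3, s6}; fixed.
Sat(E[(~idle | req) U req]) = {s1, s2, s3, s6}
Sat(AX E[(~idle | req) U req]) = {s : every successor in {s1, s2, s3, s6}} = {s0, s1, s3, s6}

{s0, s1, s3, s6}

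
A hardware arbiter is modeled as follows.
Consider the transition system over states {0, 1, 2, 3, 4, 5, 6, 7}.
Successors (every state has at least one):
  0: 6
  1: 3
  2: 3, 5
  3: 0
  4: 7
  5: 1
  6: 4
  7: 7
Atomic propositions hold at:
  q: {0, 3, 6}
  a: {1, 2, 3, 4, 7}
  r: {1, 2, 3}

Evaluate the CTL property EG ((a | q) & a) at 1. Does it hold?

Sat(a | q) = {0, 1, 2, 3, 4, 6, 7}
Sat((a | q) & a) = {1, 2, 3, 4, 7}
EG ((a | q) & a): greatest fixpoint, start Z0 = {1, 2, 3, 4, 7}, keep only states in Sat with some successor in Z. Z1 = {1, 2, 4, 7}; Z2 = {4, 7}; fixed.
Sat(EG ((a | q) & a)) = {4, 7}
1 ∉ Sat(EG ((a | q) & a)) = {4, 7}, so the formula does not hold at 1.

No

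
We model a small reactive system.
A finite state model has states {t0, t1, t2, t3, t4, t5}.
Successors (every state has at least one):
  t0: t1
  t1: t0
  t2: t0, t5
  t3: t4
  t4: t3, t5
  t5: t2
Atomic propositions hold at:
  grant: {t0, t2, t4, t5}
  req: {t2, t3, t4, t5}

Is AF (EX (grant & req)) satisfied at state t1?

No

Sat(grant & req) = {t2, t4, t5}
Sat(EX (grant & req)) = {s : some successor in {t2, t4, t5}} = {t2, t3, t4, t5}
AF (EX (grant & req)): least fixpoint, start Z0 = {t2, t3, t4, t5}, add states with every successor in Z. Already a fixed point.
Sat(AF (EX (grant & req))) = {t2, t3, t4, t5}
t1 ∉ Sat(AF (EX (grant & req))) = {t2, t3, t4, t5}, so the formula does not hold at t1.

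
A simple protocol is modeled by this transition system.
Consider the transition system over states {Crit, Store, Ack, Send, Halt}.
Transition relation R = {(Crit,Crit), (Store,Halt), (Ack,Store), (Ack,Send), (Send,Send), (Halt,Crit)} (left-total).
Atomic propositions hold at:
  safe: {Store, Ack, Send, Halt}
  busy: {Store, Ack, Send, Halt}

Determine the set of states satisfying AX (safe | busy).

Sat(safe | busy) = {Store, Ack, Send, Halt}
Sat(AX (safe | busy)) = {s : every successor in {Store, Ack, Send, Halt}} = {Store, Ack, Send}

{Store, Ack, Send}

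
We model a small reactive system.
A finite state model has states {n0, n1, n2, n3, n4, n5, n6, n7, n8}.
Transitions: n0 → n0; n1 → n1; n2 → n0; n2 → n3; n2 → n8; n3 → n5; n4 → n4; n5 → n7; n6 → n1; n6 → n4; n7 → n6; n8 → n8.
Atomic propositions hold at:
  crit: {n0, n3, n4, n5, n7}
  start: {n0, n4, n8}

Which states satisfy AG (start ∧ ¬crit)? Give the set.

Sat(¬crit) = {n1, n2, n6, n8}
Sat(start ∧ ¬crit) = {n8}
AG (start ∧ ¬crit): greatest fixpoint, start Z0 = {n8}, keep only states in Sat with every successor in Z. Already a fixed point.
Sat(AG (start ∧ ¬crit)) = {n8}

{n8}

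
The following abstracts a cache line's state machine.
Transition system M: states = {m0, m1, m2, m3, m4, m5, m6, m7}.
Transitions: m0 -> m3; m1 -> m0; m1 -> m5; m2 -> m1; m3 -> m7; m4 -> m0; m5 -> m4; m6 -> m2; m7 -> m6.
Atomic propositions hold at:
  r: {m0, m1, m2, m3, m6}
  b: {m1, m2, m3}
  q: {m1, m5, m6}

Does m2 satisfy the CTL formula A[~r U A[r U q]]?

Yes

Sat(~r) = {m4, m5, m7}
A[r U q]: least fixpoint, start Z0 = Sat(q) = {m1, m5, m6}, add states in Sat(r) with every successor in Z. Z1 = {m1, m2, m5, m6}; fixed.
Sat(A[r U q]) = {m1, m2, m5, m6}
A[~r U A[r U q]]: least fixpoint, start Z0 = Sat(A[r U q]) = {m1, m2, m5, m6}, add states in Sat(~r) with every successor in Z. Z1 = {m1, m2, m5, m6, m7}; fixed.
Sat(A[~r U A[r U q]]) = {m1, m2, m5, m6, m7}
m2 ∈ Sat(A[~r U A[r U q]]) = {m1, m2, m5, m6, m7}, so the formula holds at m2.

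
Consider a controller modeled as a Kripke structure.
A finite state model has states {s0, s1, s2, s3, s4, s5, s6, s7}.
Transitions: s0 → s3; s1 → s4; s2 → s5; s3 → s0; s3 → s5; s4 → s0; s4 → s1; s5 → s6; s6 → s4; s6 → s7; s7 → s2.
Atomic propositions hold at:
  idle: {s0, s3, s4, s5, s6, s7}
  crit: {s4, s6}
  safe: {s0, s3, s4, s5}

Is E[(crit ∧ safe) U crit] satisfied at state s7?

No

Sat(crit ∧ safe) = {s4}
E[(crit ∧ safe) U crit]: least fixpoint, start Z0 = Sat(crit) = {s4, s6}, add states in Sat(crit ∧ safe) with some successor in Z. Already a fixed point.
Sat(E[(crit ∧ safe) U crit]) = {s4, s6}
s7 ∉ Sat(E[(crit ∧ safe) U crit]) = {s4, s6}, so the formula does not hold at s7.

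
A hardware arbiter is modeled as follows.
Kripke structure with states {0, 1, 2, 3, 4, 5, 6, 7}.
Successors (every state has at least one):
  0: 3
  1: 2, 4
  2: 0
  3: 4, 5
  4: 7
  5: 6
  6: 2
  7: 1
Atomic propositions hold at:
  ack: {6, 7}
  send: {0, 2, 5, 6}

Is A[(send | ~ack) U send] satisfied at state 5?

Yes

Sat(~ack) = {0, 1, 2, 3, 4, 5}
Sat(send | ~ack) = {0, 1, 2, 3, 4, 5, 6}
A[(send | ~ack) U send]: least fixpoint, start Z0 = Sat(send) = {0, 2, 5, 6}, add states in Sat(send | ~ack) with every successor in Z. Already a fixed point.
Sat(A[(send | ~ack) U send]) = {0, 2, 5, 6}
5 ∈ Sat(A[(send | ~ack) U send]) = {0, 2, 5, 6}, so the formula holds at 5.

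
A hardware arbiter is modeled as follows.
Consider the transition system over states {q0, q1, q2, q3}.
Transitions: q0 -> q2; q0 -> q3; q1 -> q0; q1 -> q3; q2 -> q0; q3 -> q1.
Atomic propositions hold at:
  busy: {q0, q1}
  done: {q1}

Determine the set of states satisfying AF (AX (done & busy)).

{q3}

Sat(done & busy) = {q1}
Sat(AX (done & busy)) = {s : every successor in {q1}} = {q3}
AF (AX (done & busy)): least fixpoint, start Z0 = {q3}, add states with every successor in Z. Already a fixed point.
Sat(AF (AX (done & busy))) = {q3}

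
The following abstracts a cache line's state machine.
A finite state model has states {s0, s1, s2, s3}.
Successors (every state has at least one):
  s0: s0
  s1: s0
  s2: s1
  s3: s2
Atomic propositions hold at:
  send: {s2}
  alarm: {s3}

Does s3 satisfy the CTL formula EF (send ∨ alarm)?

Yes

Sat(send ∨ alarm) = {s2, s3}
EF (send ∨ alarm): least fixpoint, start Z0 = {s2, s3}, add states with some successor in Z. Already a fixed point.
Sat(EF (send ∨ alarm)) = {s2, s3}
s3 ∈ Sat(EF (send ∨ alarm)) = {s2, s3}, so the formula holds at s3.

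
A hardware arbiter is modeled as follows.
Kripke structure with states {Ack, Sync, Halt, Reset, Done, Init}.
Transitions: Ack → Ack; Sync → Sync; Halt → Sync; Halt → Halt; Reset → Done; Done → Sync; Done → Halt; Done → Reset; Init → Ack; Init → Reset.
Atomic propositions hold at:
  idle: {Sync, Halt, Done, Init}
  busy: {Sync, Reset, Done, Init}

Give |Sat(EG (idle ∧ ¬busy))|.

1

Sat(¬busy) = {Ack, Halt}
Sat(idle ∧ ¬busy) = {Halt}
EG (idle ∧ ¬busy): greatest fixpoint, start Z0 = {Halt}, keep only states in Sat with some successor in Z. Already a fixed point.
Sat(EG (idle ∧ ¬busy)) = {Halt}
|Sat(EG (idle ∧ ¬busy))| = |{Halt}| = 1.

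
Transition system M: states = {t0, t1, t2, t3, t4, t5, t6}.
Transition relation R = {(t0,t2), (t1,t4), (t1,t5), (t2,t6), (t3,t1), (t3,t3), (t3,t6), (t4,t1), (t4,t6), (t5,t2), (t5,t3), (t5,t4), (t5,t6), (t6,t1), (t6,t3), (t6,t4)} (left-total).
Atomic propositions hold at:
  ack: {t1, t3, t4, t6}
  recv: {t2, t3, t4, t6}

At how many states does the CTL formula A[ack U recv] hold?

4

A[ack U recv]: least fixpoint, start Z0 = Sat(recv) = {t2, t3, t4, t6}, add states in Sat(ack) with every successor in Z. Already a fixed point.
Sat(A[ack U recv]) = {t2, t3, t4, t6}
|Sat(A[ack U recv])| = |{t2, t3, t4, t6}| = 4.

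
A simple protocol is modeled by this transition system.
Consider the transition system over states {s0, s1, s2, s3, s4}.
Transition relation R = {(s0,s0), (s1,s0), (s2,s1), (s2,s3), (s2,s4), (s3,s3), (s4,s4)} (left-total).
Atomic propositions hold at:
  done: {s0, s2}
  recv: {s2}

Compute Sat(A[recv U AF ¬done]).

{s1, s2, s3, s4}

Sat(¬done) = {s1, s3, s4}
AF ¬done: least fixpoint, start Z0 = {s1, s3, s4}, add states with every successor in Z. Z1 = {s1, s2, s3, s4}; fixed.
Sat(AF ¬done) = {s1, s2, s3, s4}
A[recv U AF ¬done]: least fixpoint, start Z0 = Sat(AF ¬done) = {s1, s2, s3, s4}, add states in Sat(recv) with every successor in Z. Already a fixed point.
Sat(A[recv U AF ¬done]) = {s1, s2, s3, s4}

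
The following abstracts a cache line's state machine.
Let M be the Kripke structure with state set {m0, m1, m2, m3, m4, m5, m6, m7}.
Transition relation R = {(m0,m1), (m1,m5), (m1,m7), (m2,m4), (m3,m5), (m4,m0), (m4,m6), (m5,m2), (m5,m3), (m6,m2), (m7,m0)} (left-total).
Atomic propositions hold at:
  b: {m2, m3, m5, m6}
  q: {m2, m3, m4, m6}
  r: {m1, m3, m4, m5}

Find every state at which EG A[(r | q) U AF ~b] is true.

{m0, m1, m2, m4, m6, m7}

Sat(r | q) = {m1, m2, m3, m4, m5, m6}
Sat(~b) = {m0, m1, m4, m7}
AF ~b: least fixpoint, start Z0 = {m0, m1, m4, m7}, add states with every successor in Z. Z1 = {m0, m1, m2, m4, m7}; Z2 = {m0, m1, m2, m4, m6, m7}; fixed.
Sat(AF ~b) = {m0, m1, m2, m4, m6, m7}
A[(r | q) U AF ~b]: least fixpoint, start Z0 = Sat(AF ~b) = {m0, m1, m2, m4, m6, m7}, add states in Sat(r | q) with every successor in Z. Already a fixed point.
Sat(A[(r | q) U AF ~b]) = {m0, m1, m2, m4, m6, m7}
EG A[(r | q) U AF ~b]: greatest fixpoint, start Z0 = {m0, m1, m2, m4, m6, m7}, keep only states in Sat with some successor in Z. Already a fixed point.
Sat(EG A[(r | q) U AF ~b]) = {m0, m1, m2, m4, m6, m7}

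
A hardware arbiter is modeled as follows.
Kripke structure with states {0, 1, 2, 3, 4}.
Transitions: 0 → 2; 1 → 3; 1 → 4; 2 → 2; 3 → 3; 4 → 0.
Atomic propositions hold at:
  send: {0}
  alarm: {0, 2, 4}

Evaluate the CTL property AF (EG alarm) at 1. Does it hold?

EG alarm: greatest fixpoint, start Z0 = {0, 2, 4}, keep only states in Sat with some successor in Z. Already a fixed point.
Sat(EG alarm) = {0, 2, 4}
AF (EG alarm): least fixpoint, start Z0 = {0, 2, 4}, add states with every successor in Z. Already a fixed point.
Sat(AF (EG alarm)) = {0, 2, 4}
1 ∉ Sat(AF (EG alarm)) = {0, 2, 4}, so the formula does not hold at 1.

No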